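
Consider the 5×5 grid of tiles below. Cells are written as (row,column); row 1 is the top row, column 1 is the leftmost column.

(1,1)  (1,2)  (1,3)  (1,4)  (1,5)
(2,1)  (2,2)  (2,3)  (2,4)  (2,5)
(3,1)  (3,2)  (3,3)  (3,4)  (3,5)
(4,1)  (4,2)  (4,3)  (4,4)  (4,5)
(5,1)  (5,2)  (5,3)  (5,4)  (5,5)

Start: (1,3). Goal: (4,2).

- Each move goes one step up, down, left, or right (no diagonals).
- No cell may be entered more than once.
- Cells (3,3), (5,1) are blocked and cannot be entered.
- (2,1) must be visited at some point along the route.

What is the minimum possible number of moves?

6

Any route passes through (2,1) somewhere between (1,3) and (4,2). Summing Manhattan distances along the two legs ((1,3) → (2,1) → (4,2)) gives a lower bound of 3 + 3 = 6 moves.
A route of 6 moves achieves this: (1,3) → (2,3) → (2,2) → (2,1) → (3,1) → (4,1) → (4,2).
Since 6 matches the lower bound, it is optimal.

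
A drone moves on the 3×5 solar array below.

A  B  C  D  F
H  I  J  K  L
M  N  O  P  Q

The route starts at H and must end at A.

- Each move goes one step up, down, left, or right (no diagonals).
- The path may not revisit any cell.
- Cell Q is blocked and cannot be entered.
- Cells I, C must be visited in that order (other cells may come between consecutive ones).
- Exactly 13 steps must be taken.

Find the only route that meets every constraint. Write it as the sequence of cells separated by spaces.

The waypoints must appear in the order I, C, with no cell reused.
Route from H: down to M, right to N, up to I, right to J, down to O, right to P, up to K, right to L, up to F, 4× left (reaching A) — 13 moves in all.
Check: order respected (I at step 3, C at step 11); 13 moves as required.

H M N I J O P K L F D C B A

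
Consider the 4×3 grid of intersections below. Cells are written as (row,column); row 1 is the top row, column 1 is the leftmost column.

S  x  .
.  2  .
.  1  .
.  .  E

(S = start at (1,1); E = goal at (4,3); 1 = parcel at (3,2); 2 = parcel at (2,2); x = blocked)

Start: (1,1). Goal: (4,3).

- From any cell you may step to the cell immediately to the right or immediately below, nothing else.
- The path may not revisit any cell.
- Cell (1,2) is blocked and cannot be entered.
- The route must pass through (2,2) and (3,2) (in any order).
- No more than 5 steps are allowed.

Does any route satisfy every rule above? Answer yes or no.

yes

One route that works: (1,1) → (2,1) → (2,2) → (3,2) → (4,2) → (4,3).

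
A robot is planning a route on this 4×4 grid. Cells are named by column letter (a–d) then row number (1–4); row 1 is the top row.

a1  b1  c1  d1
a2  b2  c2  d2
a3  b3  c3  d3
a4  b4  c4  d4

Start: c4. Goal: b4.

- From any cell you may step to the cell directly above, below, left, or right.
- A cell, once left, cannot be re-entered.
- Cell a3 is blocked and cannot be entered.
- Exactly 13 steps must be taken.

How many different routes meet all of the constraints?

2

Need simple routes of exactly 13 moves from c4 to b4 (Manhattan distance 1, so 6 moves are spent on a detour and 6 undoing it).
Enumerating: c4 d4 d3 d2 d1 c1 b1 a1 a2 b2 c2 c3 b3 b4 | c4 d4 d3 c3 c2 d2 d1 c1 b1 a1 a2 b2 b3 b4.
That gives 2 routes.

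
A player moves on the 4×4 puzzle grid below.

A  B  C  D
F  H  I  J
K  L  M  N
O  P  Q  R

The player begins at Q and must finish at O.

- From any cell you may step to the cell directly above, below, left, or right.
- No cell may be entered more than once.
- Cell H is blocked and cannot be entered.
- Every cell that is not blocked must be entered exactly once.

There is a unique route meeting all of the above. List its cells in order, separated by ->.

Q -> R -> N -> M -> I -> J -> D -> C -> B -> A -> F -> K -> L -> P -> O

Need to visit all 15 open cells exactly once, starting at Q and ending at O.
Cell A has only two open neighbours (F and B), so the path must pass straight through it: one of those is the cell it's entered from and the other is where it exits.
Route from Q: right 1 to R, up 1 to N, left 1 to M, up 1 to I, right 1 to J, up 1 to D, left 3 to A, down 2 to K, right 1 to L, down 1 to P, left 1 to O — 14 moves in all.
Check: all 15 open cells covered.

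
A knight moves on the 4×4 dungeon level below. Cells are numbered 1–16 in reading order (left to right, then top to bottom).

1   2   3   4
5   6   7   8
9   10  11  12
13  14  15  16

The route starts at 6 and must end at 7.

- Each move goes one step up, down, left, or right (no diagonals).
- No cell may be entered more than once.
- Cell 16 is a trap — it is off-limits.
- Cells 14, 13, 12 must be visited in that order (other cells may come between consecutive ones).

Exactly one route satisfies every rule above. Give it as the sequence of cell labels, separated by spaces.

The waypoints must appear in the order 14, 13, 12, with no cell reused.
Route from 6: 2× down (reaching 14), left to 13, 3× up (reaching 1), 3× right (reaching 4), 2× down (reaching 12), left to 11, up to 7 — 13 moves in all.
Check: order respected (14 at step 2, 13 at step 3, 12 at step 11).

6 10 14 13 9 5 1 2 3 4 8 12 11 7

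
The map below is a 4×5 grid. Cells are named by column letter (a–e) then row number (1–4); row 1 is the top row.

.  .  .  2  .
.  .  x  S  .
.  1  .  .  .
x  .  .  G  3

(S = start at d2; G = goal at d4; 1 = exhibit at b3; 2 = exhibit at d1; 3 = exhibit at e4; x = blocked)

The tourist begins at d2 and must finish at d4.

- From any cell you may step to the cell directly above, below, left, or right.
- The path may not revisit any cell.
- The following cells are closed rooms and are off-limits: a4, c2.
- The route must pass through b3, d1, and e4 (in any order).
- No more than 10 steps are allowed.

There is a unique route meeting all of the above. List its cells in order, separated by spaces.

d2 d1 c1 b1 b2 b3 c3 d3 e3 e4 d4

The budget equals the shortest possible length, so every move has to be on a shortest route through the required cells.
Route from d2: up to d1, 2× left (reaching b1), 2× down (reaching b3), 3× right (reaching e3), down to e4, left to d4 — 10 moves in all.
Check: all required cells visited; 10 ≤ 10 moves.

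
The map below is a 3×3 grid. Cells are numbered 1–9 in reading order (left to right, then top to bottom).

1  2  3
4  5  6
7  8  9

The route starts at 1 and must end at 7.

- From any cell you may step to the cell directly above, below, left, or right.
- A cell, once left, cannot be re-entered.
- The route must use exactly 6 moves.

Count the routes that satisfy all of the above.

Need simple routes of exactly 6 moves from 1 to 7 (Manhattan distance 2, so 2 moves are spent on a detour and 2 undoing it).
Enumerating: 1 4 5 6 9 8 7 | 1 2 5 6 9 8 7 | 1 2 3 6 9 8 7 | 1 2 3 6 5 8 7 | 1 2 3 6 5 4 7.
That gives 5 routes.

5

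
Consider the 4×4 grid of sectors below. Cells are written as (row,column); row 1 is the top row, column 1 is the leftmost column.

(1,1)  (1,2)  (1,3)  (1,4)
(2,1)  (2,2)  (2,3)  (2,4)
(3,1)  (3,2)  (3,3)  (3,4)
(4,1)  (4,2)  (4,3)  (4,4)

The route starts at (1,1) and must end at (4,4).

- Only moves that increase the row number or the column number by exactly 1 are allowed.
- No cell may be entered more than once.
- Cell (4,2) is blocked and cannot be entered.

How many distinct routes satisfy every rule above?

A right/down-only route from (1,1) to (4,4) makes exactly 3 down-moves and 3 right-moves in some order.
With no other constraints that would be C(6,3) = 20 routes.
Subtract routes through each blocked cell (inclusion–exclusion for overlaps): − through (4,2): 4 → 16.
That gives 16 routes.

16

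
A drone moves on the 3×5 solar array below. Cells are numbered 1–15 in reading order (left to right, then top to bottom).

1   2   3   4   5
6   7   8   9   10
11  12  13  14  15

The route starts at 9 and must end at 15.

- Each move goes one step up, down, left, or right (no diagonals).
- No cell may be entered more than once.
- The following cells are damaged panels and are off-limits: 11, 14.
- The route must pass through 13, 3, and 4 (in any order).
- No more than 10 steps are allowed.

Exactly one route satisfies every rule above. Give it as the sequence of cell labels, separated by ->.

9 -> 8 -> 13 -> 12 -> 7 -> 2 -> 3 -> 4 -> 5 -> 10 -> 15

Any route must reach 13, 3, and 4 and still end at 15 within 10 moves, so the order of the required stops is forced.
Route from 9: left to 8, down to 13, left to 12, 2× up (reaching 2), 3× right (reaching 5), 2× down (reaching 15) — 10 moves in all.
Check: all required cells visited; 10 ≤ 10 moves.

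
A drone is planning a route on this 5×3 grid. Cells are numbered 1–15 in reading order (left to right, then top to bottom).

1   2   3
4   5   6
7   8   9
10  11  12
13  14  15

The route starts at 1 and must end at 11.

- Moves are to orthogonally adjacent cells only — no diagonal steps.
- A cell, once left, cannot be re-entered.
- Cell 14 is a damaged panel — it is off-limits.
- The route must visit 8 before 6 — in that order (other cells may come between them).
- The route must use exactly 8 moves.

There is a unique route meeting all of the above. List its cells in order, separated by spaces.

1 4 7 8 5 6 9 12 11

The waypoints must appear in the order 8, 6, with no cell reused.
Route from 1: down 2 to 7, right 1 to 8, up 1 to 5, right 1 to 6, down 2 to 12, left 1 to 11 — 8 moves in all.
Check: order respected (8 at step 3, 6 at step 5); 8 moves as required.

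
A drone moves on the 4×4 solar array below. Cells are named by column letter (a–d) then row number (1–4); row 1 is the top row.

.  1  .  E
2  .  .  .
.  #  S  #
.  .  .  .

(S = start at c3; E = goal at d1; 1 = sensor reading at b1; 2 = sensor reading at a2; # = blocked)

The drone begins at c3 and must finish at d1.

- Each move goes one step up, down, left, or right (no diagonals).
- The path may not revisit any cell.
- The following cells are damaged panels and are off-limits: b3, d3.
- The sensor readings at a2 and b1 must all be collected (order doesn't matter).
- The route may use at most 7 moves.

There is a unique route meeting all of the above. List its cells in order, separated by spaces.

The budget equals the shortest possible length, so every move has to be on a shortest route through the required cells.
Route from c3: up to c2, 2× left (reaching a2), up to a1, 3× right (reaching d1) — 7 moves in all.
Check: all required cells visited; 7 ≤ 7 moves.

c3 c2 b2 a2 a1 b1 c1 d1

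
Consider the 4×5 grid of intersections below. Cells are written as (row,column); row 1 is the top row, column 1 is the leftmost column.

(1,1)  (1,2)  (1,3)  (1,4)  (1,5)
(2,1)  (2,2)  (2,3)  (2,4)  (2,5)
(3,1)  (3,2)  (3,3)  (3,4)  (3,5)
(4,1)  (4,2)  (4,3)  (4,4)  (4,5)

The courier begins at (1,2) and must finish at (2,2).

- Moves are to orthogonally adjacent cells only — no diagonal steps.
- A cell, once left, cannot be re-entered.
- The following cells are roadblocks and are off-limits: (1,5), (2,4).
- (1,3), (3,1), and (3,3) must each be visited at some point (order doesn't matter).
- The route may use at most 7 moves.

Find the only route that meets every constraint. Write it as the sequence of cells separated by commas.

(1,2), (1,3), (2,3), (3,3), (3,2), (3,1), (2,1), (2,2)

The budget equals the shortest possible length, so every move has to be on a shortest route through the required cells.
Route from (1,2): right to (1,3), 2× down (reaching (3,3)), 2× left (reaching (3,1)), up to (2,1), right to (2,2) — 7 moves in all.
Check: all required cells visited; 7 ≤ 7 moves.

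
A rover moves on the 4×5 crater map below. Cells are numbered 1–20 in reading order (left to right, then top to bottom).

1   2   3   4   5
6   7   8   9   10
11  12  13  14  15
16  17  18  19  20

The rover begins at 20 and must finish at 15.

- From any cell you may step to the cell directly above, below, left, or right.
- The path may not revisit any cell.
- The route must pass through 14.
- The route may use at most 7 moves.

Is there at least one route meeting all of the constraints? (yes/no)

yes

One route that works: 20 → 19 → 14 → 15.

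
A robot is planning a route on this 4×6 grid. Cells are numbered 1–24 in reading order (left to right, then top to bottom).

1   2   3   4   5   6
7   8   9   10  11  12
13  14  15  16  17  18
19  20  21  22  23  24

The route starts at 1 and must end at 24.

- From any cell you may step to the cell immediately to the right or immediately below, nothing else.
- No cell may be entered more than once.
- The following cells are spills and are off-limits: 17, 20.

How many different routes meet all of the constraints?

22

A right/down-only route from 1 to 24 makes exactly 3 down-moves and 5 right-moves in some order.
With no other constraints that would be C(8,3) = 56 routes.
Subtract routes through each blocked cell (inclusion–exclusion for overlaps): − through 17: 30 − through 20: 4 → 22.
That gives 22 routes.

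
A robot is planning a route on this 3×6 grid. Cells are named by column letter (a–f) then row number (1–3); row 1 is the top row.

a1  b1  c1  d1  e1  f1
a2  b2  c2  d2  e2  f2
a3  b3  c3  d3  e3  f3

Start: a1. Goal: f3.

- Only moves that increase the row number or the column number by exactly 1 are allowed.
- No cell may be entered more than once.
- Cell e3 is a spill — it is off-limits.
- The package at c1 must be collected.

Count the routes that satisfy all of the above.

4

A right/down-only route from a1 to f3 makes exactly 2 down-moves and 5 right-moves in some order.
With no other constraints that would be C(7,2) = 21 routes.
Split at c1 and multiply the segment counts (each segment already excludes blocked cells): a1→c1: 1; c1→f3: 4; product = 4.
That gives 4 routes.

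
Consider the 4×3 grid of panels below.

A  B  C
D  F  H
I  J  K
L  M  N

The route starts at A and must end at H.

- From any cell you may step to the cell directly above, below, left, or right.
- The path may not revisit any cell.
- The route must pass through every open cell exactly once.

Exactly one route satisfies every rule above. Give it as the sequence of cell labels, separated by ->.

A -> D -> I -> L -> M -> N -> K -> J -> F -> B -> C -> H

Need to visit all 12 open cells exactly once, starting at A and ending at H.
Cell N has only two open neighbours (K and M), so the path must pass straight through it: one of those is the cell it's entered from and the other is where it exits.
Route from A: 3× down (reaching L), 2× right (reaching N), up to K, left to J, 2× up (reaching B), right to C, down to H — 11 moves in all.
Check: all 12 open cells covered.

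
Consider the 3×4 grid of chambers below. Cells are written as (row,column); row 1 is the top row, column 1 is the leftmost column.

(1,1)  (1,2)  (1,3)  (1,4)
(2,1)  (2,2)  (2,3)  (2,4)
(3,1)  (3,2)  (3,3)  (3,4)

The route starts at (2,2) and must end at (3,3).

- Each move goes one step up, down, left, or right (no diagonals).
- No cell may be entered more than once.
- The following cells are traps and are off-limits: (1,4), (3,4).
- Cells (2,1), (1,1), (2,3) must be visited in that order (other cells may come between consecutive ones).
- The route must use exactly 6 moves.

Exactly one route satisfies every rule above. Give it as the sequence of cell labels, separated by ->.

(2,2) -> (2,1) -> (1,1) -> (1,2) -> (1,3) -> (2,3) -> (3,3)

The waypoints must appear in the order (2,1), (1,1), (2,3), with no cell reused.
Route from (2,2): left to (2,1), up to (1,1), 2× right (reaching (1,3)), 2× down (reaching (3,3)) — 6 moves in all.
Check: order respected ((2,1) at step 1, (1,1) at step 2, (2,3) at step 5); 6 moves as required.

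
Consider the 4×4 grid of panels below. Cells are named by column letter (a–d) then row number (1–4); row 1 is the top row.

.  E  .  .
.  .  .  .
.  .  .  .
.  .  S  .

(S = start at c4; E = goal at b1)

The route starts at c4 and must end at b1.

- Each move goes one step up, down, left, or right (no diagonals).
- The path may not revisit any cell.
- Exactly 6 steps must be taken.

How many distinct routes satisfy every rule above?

24

Need simple routes of exactly 6 moves from c4 to b1 (Manhattan distance 4, so 1 moves are spent on a detour and 1 undoing it).
Branch systematically from the start, pruning whenever the remaining move budget drops below the Manhattan distance to b1 or differs from it in parity. Grouping the completions by first move — via c3: 9; via b4: 9; via d4: 6 — and summing: 9 + 9 + 6 = 24.
That gives 24 routes.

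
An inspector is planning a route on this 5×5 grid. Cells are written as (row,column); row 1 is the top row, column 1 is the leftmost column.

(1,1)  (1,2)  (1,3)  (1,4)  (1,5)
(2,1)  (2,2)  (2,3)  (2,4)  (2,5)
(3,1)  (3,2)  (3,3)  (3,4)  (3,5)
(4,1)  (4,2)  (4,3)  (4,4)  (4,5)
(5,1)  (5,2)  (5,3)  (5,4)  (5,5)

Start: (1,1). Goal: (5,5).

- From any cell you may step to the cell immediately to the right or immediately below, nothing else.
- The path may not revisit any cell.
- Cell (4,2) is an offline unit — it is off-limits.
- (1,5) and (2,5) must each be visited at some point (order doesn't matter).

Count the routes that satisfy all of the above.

1

A right/down-only route from (1,1) to (5,5) makes exactly 4 down-moves and 4 right-moves in some order.
With no other constraints that would be C(8,4) = 70 routes.
A monotone route can only reach the required cells in the order (1,5), (2,5), so split there and multiply the segment counts (each segment already excludes blocked cells): (1,1)→(1,5): 1; (1,5)→(2,5): 1; (2,5)→(5,5): 1; product = 1.
That gives 1 route.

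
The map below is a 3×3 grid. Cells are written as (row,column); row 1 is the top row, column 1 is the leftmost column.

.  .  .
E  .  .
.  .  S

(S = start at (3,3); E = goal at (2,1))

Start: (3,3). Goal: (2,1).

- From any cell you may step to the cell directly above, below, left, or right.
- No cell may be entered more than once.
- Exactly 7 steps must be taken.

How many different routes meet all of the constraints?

2

Need simple routes of exactly 7 moves from (3,3) to (2,1) (Manhattan distance 3, so 2 moves are spent on a detour and 2 undoing it).
Enumerating: (3,3) (2,3) (1,3) (1,2) (2,2) (3,2) (3,1) (2,1) | (3,3) (3,2) (2,2) (2,3) (1,3) (1,2) (1,1) (2,1).
That gives 2 routes.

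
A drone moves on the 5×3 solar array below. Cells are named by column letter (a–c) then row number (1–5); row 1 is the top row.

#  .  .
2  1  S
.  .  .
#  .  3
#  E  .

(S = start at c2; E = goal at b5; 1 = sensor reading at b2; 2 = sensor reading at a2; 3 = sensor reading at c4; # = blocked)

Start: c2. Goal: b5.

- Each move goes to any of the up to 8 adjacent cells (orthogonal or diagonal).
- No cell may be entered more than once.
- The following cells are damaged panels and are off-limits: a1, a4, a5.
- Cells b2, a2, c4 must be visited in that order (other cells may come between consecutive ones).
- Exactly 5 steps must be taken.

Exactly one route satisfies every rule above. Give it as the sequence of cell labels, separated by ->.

The waypoints must appear in the order b2, a2, c4, with no cell reused.
Route from c2: 2× left (reaching a2), 2× down-right (reaching c4), down-left to b5 — 5 moves in all.
Check: order respected (1 at step 1, 2 at step 2, 3 at step 4); 5 moves as required.

c2 -> b2 -> a2 -> b3 -> c4 -> b5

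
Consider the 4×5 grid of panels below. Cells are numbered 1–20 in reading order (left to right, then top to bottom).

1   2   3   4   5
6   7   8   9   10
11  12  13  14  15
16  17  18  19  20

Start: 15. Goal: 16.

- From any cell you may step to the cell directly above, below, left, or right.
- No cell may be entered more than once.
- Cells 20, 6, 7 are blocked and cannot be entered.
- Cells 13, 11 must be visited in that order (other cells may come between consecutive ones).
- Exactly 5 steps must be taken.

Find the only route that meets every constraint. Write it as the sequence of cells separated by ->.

15 -> 14 -> 13 -> 12 -> 11 -> 16

The waypoints must appear in the order 13, 11, with no cell reused.
Route from 15: left 4 to 11, down 1 to 16 — 5 moves in all.
Check: order respected (13 at step 2, 11 at step 4); 5 moves as required.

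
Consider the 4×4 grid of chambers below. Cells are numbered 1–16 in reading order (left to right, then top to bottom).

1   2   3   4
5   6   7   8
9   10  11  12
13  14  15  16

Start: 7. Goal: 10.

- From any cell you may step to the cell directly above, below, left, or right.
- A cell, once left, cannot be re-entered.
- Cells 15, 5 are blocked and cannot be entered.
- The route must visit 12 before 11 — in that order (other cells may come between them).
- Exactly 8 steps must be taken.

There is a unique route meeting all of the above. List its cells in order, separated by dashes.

The waypoints must appear in the order 12, 11, with no cell reused.
Route from 7: left 1 to 6, up 1 to 2, right 2 to 4, down 2 to 12, left 2 to 10 — 8 moves in all.
Check: order respected (12 at step 6, 11 at step 7); 8 moves as required.

7 - 6 - 2 - 3 - 4 - 8 - 12 - 11 - 10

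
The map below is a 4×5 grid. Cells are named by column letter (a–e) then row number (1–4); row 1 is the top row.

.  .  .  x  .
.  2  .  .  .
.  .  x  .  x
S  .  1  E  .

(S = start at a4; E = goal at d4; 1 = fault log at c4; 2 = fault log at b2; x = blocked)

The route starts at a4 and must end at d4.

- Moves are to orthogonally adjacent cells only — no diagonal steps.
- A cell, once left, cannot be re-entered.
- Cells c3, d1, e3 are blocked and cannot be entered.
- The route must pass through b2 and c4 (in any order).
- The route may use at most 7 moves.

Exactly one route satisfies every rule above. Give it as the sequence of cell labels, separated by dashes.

a4 - a3 - a2 - b2 - b3 - b4 - c4 - d4

Any route must reach b2 and c4 and still end at d4 within 7 moves, so the order of the required stops is forced.
Route from a4: 2× up (reaching a2), right to b2, 2× down (reaching b4), 2× right (reaching d4) — 7 moves in all.
Check: all required cells visited; 7 ≤ 7 moves.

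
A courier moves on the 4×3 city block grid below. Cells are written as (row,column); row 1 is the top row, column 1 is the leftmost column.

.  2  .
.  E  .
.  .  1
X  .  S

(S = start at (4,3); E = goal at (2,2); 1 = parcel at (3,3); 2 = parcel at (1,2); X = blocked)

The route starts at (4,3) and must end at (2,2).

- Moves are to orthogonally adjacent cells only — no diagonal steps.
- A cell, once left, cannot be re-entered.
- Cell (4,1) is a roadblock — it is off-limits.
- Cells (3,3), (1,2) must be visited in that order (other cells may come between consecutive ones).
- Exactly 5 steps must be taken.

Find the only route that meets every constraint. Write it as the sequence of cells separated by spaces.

(4,3) (3,3) (2,3) (1,3) (1,2) (2,2)

The waypoints must appear in the order (3,3), (1,2), with no cell reused.
Route from (4,3): up 3 to (1,3), left 1 to (1,2), down 1 to (2,2) — 5 moves in all.
Check: order respected (1 at step 1, 2 at step 4); 5 moves as required.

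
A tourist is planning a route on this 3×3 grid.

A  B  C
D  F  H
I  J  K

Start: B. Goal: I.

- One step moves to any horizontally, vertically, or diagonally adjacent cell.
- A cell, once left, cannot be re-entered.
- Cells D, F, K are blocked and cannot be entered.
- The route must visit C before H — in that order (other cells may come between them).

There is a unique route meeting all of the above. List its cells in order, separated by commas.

The waypoints must appear in the order C, H, with no cell reused.
Route from B: right 1 to C, down 1 to H, down-left 1 to J, left 1 to I — 4 moves in all.
Check: order respected (C at step 1, H at step 2).

B, C, H, J, I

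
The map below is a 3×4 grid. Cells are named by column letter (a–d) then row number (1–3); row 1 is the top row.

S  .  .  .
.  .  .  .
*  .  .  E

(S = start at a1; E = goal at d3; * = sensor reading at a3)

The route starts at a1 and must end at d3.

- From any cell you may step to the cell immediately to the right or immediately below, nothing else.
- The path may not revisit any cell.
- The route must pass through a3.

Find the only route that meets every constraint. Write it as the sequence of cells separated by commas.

Moves only go right or down, so the column and row indices never decrease.
Route from a1: 2× down (reaching a3), 3× right (reaching d3) — 5 moves in all.
Check: all required cells visited.

a1, a2, a3, b3, c3, d3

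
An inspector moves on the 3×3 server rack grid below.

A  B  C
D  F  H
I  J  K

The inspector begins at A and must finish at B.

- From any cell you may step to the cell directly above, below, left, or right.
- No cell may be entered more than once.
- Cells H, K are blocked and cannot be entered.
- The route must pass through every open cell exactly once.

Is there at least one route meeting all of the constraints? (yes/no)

no

Cell C has only one open neighbour but is neither the start nor the goal, so a Hamiltonian route would have to both enter and leave it through the same neighbour — impossible without revisiting.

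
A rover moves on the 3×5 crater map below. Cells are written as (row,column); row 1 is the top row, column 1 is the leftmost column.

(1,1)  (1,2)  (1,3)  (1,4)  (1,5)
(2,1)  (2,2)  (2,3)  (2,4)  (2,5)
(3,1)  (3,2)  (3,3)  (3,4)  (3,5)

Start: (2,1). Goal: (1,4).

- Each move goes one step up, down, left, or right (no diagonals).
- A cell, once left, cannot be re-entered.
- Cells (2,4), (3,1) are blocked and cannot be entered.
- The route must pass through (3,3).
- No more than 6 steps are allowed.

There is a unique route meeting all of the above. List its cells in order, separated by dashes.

(2,1) - (2,2) - (3,2) - (3,3) - (2,3) - (1,3) - (1,4)

The budget equals the shortest possible length, so every move has to be on a shortest route through the required cells.
Route from (2,1): right 1 to (2,2), down 1 to (3,2), right 1 to (3,3), up 2 to (1,3), right 1 to (1,4) — 6 moves in all.
Check: all required cells visited; 6 ≤ 6 moves.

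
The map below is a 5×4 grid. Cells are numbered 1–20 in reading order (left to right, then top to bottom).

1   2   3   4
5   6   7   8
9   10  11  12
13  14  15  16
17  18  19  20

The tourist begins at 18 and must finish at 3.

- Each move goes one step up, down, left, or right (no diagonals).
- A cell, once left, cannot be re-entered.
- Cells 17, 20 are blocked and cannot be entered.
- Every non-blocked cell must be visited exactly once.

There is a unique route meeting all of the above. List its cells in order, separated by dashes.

Need to visit all 18 open cells exactly once, starting at 18 and ending at 3.
Cell 13 has only two open neighbours (9 and 14), so the path must pass straight through it: one of those is the cell it's entered from and the other is where it exits.
Route from 18: right to 19, up to 15, right to 16, up to 12, 2× left (reaching 10), down to 14, left to 13, 3× up (reaching 1), right to 2, down to 6, 2× right (reaching 8), up to 4, left to 3 — 17 moves in all.
Check: all 18 open cells covered.

18 - 19 - 15 - 16 - 12 - 11 - 10 - 14 - 13 - 9 - 5 - 1 - 2 - 6 - 7 - 8 - 4 - 3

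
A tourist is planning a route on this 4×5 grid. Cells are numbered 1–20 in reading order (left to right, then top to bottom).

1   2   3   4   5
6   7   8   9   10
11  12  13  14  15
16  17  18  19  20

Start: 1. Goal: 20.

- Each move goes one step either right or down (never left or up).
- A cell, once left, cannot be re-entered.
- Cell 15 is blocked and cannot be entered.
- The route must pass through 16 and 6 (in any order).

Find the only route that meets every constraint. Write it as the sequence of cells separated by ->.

1 -> 6 -> 11 -> 16 -> 17 -> 18 -> 19 -> 20

Moves only go right or down, so the column and row indices never decrease.
Route from 1: down 3 to 16, right 4 to 20 — 7 moves in all.
Check: all required cells visited.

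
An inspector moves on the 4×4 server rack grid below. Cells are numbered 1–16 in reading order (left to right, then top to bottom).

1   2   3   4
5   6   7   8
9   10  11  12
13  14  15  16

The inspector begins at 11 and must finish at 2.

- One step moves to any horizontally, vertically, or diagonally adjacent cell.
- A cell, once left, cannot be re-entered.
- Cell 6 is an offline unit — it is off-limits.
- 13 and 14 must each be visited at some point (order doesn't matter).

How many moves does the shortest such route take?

5

Any route passes through 13 and 14 in some order between 11 and 2. Summing Chebyshev distances along each leg and taking the cheapest ordering (11 → 14 → 13 → 2) gives a lower bound of 1 + 1 + 3 = 5 moves.
A route of 5 moves achieves this: 11 → 14 → 13 → 9 → 5 → 2.
Since 5 matches the lower bound, it is optimal.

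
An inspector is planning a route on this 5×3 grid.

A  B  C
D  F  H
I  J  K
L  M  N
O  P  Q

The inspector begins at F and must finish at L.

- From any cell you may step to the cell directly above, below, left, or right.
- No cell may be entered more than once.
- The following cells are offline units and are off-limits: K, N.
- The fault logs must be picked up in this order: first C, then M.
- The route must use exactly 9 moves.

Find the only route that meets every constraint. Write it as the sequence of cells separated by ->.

The waypoints must appear in the order C, M, with no cell reused.
Route from F: right to H, up to C, 2× left (reaching A), 2× down (reaching I), right to J, down to M, left to L — 9 moves in all.
Check: order respected (C at step 2, M at step 8); 9 moves as required.

F -> H -> C -> B -> A -> D -> I -> J -> M -> L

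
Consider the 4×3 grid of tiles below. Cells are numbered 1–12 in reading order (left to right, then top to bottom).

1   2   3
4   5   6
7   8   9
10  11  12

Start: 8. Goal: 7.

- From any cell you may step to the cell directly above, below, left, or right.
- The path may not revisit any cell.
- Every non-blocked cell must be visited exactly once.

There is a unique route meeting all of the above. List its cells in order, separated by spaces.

Need to visit all 12 open cells exactly once, starting at 8 and ending at 7.
Cell 1 has only two open neighbours (4 and 2), so the path must pass straight through it: one of those is the cell it's entered from and the other is where it exits.
Route from 8: up to 5, left to 4, up to 1, 2× right (reaching 3), 3× down (reaching 12), 2× left (reaching 10), up to 7 — 11 moves in all.
Check: all 12 open cells covered.

8 5 4 1 2 3 6 9 12 11 10 7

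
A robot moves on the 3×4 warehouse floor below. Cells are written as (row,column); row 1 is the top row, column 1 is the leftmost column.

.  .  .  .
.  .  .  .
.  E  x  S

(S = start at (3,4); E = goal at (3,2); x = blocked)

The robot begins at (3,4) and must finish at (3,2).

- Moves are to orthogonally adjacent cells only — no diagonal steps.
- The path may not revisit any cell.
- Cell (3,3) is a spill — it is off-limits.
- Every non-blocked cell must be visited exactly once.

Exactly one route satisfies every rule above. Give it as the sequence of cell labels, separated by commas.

Need to visit all 11 open cells exactly once, starting at (3,4) and ending at (3,2).
Cell (1,4) has only two open neighbours ((2,4) and (1,3)), so the path must pass straight through it: one of those is the cell it's entered from and the other is where it exits.
Route from (3,4): up 2 to (1,4), left 1 to (1,3), down 1 to (2,3), left 1 to (2,2), up 1 to (1,2), left 1 to (1,1), down 2 to (3,1), right 1 to (3,2) — 10 moves in all.
Check: all 11 open cells covered.

(3,4), (2,4), (1,4), (1,3), (2,3), (2,2), (1,2), (1,1), (2,1), (3,1), (3,2)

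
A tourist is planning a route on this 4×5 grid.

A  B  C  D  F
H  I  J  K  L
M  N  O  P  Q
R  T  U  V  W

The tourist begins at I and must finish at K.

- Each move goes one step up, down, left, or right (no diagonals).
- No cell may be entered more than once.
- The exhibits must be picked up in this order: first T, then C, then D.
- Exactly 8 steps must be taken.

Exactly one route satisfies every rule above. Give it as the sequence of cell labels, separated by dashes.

The waypoints must appear in the order T, C, D, with no cell reused.
Route from I: down 2 to T, right 1 to U, up 3 to C, right 1 to D, down 1 to K — 8 moves in all.
Check: order respected (T at step 2, C at step 6, D at step 7); 8 moves as required.

I - N - T - U - O - J - C - D - K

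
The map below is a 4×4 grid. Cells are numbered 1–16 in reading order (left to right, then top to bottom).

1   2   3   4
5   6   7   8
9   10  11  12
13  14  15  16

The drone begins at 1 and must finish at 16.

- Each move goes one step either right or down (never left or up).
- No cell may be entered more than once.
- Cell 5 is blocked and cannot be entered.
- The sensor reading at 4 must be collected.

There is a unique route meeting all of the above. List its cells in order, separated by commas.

1, 2, 3, 4, 8, 12, 16

Moves only go right or down, so the column and row indices never decrease.
Route from 1: 3× right (reaching 4), 3× down (reaching 16) — 6 moves in all.
Check: all required cells visited.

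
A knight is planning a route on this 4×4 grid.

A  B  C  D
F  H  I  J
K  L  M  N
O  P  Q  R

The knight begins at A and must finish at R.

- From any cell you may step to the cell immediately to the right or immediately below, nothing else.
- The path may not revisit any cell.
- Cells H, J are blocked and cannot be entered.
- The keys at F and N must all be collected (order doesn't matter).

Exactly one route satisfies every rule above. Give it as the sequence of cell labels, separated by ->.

Moves only go right or down, so the column and row indices never decrease.
Route from A: 2× down (reaching K), 3× right (reaching N), down to R — 6 moves in all.
Check: all required cells visited.

A -> F -> K -> L -> M -> N -> R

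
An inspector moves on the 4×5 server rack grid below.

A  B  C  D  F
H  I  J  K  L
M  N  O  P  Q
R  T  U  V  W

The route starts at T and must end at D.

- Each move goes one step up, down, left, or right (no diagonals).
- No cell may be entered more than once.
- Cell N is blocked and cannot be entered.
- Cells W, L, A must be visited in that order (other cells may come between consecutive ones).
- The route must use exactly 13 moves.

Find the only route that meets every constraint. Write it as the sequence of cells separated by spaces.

The waypoints must appear in the order W, L, A, with no cell reused.
Route from T: 3× right (reaching W), 2× up (reaching L), 4× left (reaching H), up to A, 3× right (reaching D) — 13 moves in all.
Check: order respected (W at step 3, L at step 5, A at step 10); 13 moves as required.

T U V W Q L K J I H A B C D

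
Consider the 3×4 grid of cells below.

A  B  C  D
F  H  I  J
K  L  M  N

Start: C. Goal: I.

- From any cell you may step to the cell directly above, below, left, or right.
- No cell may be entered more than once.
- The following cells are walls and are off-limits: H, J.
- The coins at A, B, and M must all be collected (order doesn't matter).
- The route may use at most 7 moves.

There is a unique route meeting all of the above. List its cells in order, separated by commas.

C, B, A, F, K, L, M, I

The 7-move cap with required stops at A, B, M leaves no slack for detours.
Route from C: left 2 to A, down 2 to K, right 2 to M, up 1 to I — 7 moves in all.
Check: all required cells visited; 7 ≤ 7 moves.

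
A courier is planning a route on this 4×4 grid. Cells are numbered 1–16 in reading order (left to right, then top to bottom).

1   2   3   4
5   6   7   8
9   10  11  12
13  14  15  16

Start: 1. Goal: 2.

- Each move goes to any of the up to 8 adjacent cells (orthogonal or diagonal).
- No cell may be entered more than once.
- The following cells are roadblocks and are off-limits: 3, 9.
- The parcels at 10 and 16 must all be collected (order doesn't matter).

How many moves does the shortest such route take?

7

Any route passes through 10 and 16 in some order between 1 and 2. Summing Chebyshev distances along each leg and taking the cheapest ordering (1 → 16 → 10 → 2) gives a lower bound of 3 + 2 + 2 = 7 moves.
A route of 7 moves achieves this: 1 → 5 → 10 → 11 → 16 → 12 → 7 → 2.
Since 7 matches the lower bound, it is optimal.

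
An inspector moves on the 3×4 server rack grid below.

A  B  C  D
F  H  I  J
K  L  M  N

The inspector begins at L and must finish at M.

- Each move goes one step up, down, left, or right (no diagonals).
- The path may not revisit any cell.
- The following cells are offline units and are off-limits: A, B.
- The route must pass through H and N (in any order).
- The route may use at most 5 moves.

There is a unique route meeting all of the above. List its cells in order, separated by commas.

L, H, I, J, N, M

Any route must reach H and N and still end at M within 5 moves, so the order of the required stops is forced.
Route from L: up 1 to H, right 2 to J, down 1 to N, left 1 to M — 5 moves in all.
Check: all required cells visited; 5 ≤ 5 moves.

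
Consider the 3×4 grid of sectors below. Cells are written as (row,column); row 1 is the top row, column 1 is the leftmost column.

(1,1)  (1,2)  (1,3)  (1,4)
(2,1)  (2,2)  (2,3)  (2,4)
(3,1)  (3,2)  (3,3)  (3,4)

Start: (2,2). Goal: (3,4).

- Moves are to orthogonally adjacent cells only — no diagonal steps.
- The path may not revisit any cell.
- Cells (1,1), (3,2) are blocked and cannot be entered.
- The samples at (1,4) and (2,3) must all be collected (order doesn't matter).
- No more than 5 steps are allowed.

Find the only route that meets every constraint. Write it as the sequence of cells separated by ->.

Any route must reach (1,4) and (2,3) and still end at (3,4) within 5 moves, so the order of the required stops is forced.
Route from (2,2): right to (2,3), up to (1,3), right to (1,4), 2× down (reaching (3,4)) — 5 moves in all.
Check: all required cells visited; 5 ≤ 5 moves.

(2,2) -> (2,3) -> (1,3) -> (1,4) -> (2,4) -> (3,4)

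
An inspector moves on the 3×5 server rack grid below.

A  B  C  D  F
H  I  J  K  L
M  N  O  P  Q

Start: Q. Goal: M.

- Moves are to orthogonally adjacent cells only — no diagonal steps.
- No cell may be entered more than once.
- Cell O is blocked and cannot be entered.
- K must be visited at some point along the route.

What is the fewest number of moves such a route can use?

Any route passes through K somewhere between Q and M. Summing Manhattan distances along the two legs (Q → K → M) gives a lower bound of 2 + 4 = 6 moves.
A route of 6 moves achieves this: Q → L → K → J → I → N → M.
Since 6 matches the lower bound, it is optimal.

6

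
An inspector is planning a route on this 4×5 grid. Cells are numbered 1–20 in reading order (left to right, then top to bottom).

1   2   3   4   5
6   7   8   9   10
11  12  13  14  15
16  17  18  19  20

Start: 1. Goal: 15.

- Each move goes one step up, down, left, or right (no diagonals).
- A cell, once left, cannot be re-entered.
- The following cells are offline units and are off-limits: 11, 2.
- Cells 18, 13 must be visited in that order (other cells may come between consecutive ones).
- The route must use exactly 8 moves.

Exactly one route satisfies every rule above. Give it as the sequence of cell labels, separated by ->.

The waypoints must appear in the order 18, 13, with no cell reused.
Route from 1: down to 6, right to 7, 2× down (reaching 17), right to 18, up to 13, 2× right (reaching 15) — 8 moves in all.
Check: order respected (18 at step 5, 13 at step 6); 8 moves as required.

1 -> 6 -> 7 -> 12 -> 17 -> 18 -> 13 -> 14 -> 15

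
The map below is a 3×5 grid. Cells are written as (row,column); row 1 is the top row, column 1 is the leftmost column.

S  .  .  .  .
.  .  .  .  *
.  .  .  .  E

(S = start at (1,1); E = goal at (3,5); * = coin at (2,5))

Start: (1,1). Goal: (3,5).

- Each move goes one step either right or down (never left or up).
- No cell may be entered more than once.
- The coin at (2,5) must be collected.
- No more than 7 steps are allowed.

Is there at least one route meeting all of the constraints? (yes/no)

yes

One route that works: (1,1) → (2,1) → (2,2) → (2,3) → (2,4) → (2,5) → (3,5).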